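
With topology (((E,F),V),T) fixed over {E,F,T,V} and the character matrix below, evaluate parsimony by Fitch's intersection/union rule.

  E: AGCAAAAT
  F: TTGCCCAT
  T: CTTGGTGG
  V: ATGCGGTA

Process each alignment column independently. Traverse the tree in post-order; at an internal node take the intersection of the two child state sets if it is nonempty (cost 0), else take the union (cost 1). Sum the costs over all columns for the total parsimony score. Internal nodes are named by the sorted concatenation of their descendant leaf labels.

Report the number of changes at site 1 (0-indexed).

1

[col 0] EF: children E:{A}, F:{T} ∪→ {A,T}; cost 1
[col 0] EFV: children EF:{A,T}, V:{A} ∩→ {A}; cost 0
[col 0] EFTV: children EFV:{A}, T:{C} ∪→ {A,C}; cost 1
[col 1] EF: children E:{G}, F:{T} ∪→ {G,T}; cost 1
[col 1] EFV: children EF:{G,T}, V:{T} ∩→ {T}; cost 0
[col 1] EFTV: children EFV:{T}, T:{T} ∩→ {T}; cost 0
[col 2] EF: children E:{C}, F:{G} ∪→ {C,G}; cost 1
[col 2] EFV: children EF:{C,G}, V:{G} ∩→ {G}; cost 0
[col 2] EFTV: children EFV:{G}, T:{T} ∪→ {G,T}; cost 1
[col 3] EF: children E:{A}, F:{C} ∪→ {A,C}; cost 1
[col 3] EFV: children EF:{A,C}, V:{C} ∩→ {C}; cost 0
[col 3] EFTV: children EFV:{C}, T:{G} ∪→ {C,G}; cost 1
[col 4] EF: children E:{A}, F:{C} ∪→ {A,C}; cost 1
[col 4] EFV: children EF:{A,C}, V:{G} ∪→ {A,C,G}; cost 1
[col 4] EFTV: children EFV:{A,C,G}, T:{G} ∩→ {G}; cost 0
[col 5] EF: children E:{A}, F:{C} ∪→ {A,C}; cost 1
[col 5] EFV: children EF:{A,C}, V:{G} ∪→ {A,C,G}; cost 1
[col 5] EFTV: children EFV:{A,C,G}, T:{T} ∪→ {A,C,G,T}; cost 1
[col 6] EF: children E:{A}, F:{A} ∩→ {A}; cost 0
[col 6] EFV: children EF:{A}, V:{T} ∪→ {A,T}; cost 1
[col 6] EFTV: children EFV:{A,T}, T:{G} ∪→ {A,G,T}; cost 1
[col 7] EF: children E:{T}, F:{T} ∩→ {T}; cost 0
[col 7] EFV: children EF:{T}, V:{A} ∪→ {A,T}; cost 1
[col 7] EFTV: children EFV:{A,T}, T:{G} ∪→ {A,G,T}; cost 1
per-site changes: [2, 1, 2, 2, 2, 3, 2, 2]; total = 16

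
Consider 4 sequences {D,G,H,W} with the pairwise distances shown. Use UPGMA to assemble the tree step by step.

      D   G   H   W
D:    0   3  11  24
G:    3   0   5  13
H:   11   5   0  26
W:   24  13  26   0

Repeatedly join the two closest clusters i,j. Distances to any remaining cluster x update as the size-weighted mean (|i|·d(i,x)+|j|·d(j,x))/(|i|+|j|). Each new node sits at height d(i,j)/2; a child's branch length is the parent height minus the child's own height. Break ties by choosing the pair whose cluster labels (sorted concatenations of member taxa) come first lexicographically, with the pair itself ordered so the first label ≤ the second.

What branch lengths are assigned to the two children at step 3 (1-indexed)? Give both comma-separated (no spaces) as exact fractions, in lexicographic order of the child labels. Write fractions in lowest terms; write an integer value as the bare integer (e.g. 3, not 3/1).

13/2,21/2

1. join D+G (d=3) ⇒ DG; edges |D|=3/2, |G|=3/2
  updated: d(DG,H)=8, d(DG,W)=37/2
2. join DG+H (d=8) ⇒ DGH; edges |DG|=5/2, |H|=4
  updated: d(DGH,W)=21
3. join DGH+W (d=21) ⇒ DGHW; edges |DGH|=13/2, |W|=21/2
final tree: (((D:3/2,G:3/2):5/2,H:4):13/2,W:21/2)
total length: 53/2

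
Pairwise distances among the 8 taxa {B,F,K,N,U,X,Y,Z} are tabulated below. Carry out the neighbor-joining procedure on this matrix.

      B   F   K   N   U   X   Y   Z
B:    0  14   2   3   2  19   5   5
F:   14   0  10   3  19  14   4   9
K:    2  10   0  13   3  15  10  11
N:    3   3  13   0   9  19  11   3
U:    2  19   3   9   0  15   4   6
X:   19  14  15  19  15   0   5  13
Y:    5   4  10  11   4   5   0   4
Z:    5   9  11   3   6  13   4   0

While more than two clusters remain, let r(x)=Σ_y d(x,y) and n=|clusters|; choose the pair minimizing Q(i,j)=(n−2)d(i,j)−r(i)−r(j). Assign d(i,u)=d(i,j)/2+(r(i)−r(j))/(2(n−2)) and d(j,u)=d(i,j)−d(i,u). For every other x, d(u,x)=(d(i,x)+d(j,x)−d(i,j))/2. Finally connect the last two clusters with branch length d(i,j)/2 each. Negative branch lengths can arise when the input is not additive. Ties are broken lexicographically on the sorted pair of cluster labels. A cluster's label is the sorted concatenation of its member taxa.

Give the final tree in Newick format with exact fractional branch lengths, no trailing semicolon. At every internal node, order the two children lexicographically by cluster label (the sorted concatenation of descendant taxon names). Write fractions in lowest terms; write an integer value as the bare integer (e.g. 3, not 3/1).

iteration 1: select F,N (d=3, Q=-116); attach at lengths (5/2, 1/2); label the merged cluster FN
  updated: d(B,FN)=7, d(FN,K)=10, d(FN,U)=25/2, d(FN,X)=15, d(FN,Y)=6, d(FN,Z)=9/2
iteration 2: select X,Y (d=5, Q=-91); attach at lengths (73/10, -23/10); label the merged cluster XY
  updated: d(B,XY)=19/2, d(FN,XY)=8, d(K,XY)=10, d(U,XY)=7, d(XY,Z)=6
iteration 3: select FN,Z (d=9/2, Q=-113/2); attach at lengths (55/16, 17/16); label the merged cluster FNZ
  updated: d(B,FNZ)=15/4, d(FNZ,K)=33/4, d(FNZ,U)=7, d(FNZ,XY)=19/4
iteration 4: select FNZ,XY (d=19/4, Q=-163/4); attach at lengths (9/8, 29/8); label the merged cluster FNXYZ
  updated: d(B,FNXYZ)=17/4, d(FNXYZ,K)=27/4, d(FNXYZ,U)=37/8
iteration 5: select B,K (d=2, Q=-16); attach at lengths (1/8, 15/8); label the merged cluster BK
  updated: d(BK,FNXYZ)=9/2, d(BK,U)=3/2
iteration 6: select BK,FNXYZ (d=9/2, Q=-85/8); attach at lengths (11/16, 61/16); label the merged cluster BFKNXYZ
  updated: d(BFKNXYZ,U)=13/16
iteration 7: select BFKNXYZ,U (d=13/16); attach at lengths (13/32, 13/32); label the merged cluster BFKNUXYZ
final tree: (((B:1/8,K:15/8):11/16,(((F:5/2,N:1/2):55/16,Z:17/16):9/8,(X:73/10,Y:-23/10):29/8):61/16):13/32,U:13/32)
total length: 393/16

(((B:1/8,K:15/8):11/16,(((F:5/2,N:1/2):55/16,Z:17/16):9/8,(X:73/10,Y:-23/10):29/8):61/16):13/32,U:13/32)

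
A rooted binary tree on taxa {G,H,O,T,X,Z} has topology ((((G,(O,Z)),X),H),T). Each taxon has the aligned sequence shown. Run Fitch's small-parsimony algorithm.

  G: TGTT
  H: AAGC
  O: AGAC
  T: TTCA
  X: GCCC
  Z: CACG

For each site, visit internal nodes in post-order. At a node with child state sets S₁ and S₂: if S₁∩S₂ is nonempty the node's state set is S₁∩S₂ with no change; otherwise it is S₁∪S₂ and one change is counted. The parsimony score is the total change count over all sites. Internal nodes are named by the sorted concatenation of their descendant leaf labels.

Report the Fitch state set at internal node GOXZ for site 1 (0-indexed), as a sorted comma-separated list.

C,G

site 0, node OZ: O={A} ∪ Z={C} → {A,C} (+1)
site 0, node GOZ: G={T} ∪ OZ={A,C} → {A,C,T} (+1)
site 0, node GOXZ: GOZ={A,C,T} ∪ X={G} → {A,C,G,T} (+1)
site 0, node GHOXZ: GOXZ={A,C,G,T} ∩ H={A} → {A} (+0)
site 0, node GHOTXZ: GHOXZ={A} ∪ T={T} → {A,T} (+1)
site 1, node OZ: O={G} ∪ Z={A} → {A,G} (+1)
site 1, node GOZ: G={G} ∩ OZ={A,G} → {G} (+0)
site 1, node GOXZ: GOZ={G} ∪ X={C} → {C,G} (+1)
site 1, node GHOXZ: GOXZ={C,G} ∪ H={A} → {A,C,G} (+1)
site 1, node GHOTXZ: GHOXZ={A,C,G} ∪ T={T} → {A,C,G,T} (+1)
site 2, node OZ: O={A} ∪ Z={C} → {A,C} (+1)
site 2, node GOZ: G={T} ∪ OZ={A,C} → {A,C,T} (+1)
site 2, node GOXZ: GOZ={A,C,T} ∩ X={C} → {C} (+0)
site 2, node GHOXZ: GOXZ={C} ∪ H={G} → {C,G} (+1)
site 2, node GHOTXZ: GHOXZ={C,G} ∩ T={C} → {C} (+0)
site 3, node OZ: O={C} ∪ Z={G} → {C,G} (+1)
site 3, node GOZ: G={T} ∪ OZ={C,G} → {C,G,T} (+1)
site 3, node GOXZ: GOZ={C,G,T} ∩ X={C} → {C} (+0)
site 3, node GHOXZ: GOXZ={C} ∩ H={C} → {C} (+0)
site 3, node GHOTXZ: GHOXZ={C} ∪ T={A} → {A,C} (+1)
per-site changes: [4, 4, 3, 3]; total = 14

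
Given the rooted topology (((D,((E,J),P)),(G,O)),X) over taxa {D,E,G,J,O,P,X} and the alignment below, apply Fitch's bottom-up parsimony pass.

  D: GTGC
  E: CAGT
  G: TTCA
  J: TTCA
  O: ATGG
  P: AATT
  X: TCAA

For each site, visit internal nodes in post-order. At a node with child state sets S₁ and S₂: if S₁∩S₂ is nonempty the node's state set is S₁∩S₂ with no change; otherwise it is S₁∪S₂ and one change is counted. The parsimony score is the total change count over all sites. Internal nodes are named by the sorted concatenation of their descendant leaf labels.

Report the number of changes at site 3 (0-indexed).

4

EJ@0: {C} ∪ {T} = {C,T} (union, +1)
EJP@0: {C,T} ∪ {A} = {A,C,T} (union, +1)
DEJP@0: {G} ∪ {A,C,T} = {A,C,G,T} (union, +1)
GO@0: {T} ∪ {A} = {A,T} (union, +1)
DEGJOP@0: {A,C,G,T} ∩ {A,T} = {A,T} (intersection, +0)
DEGJOPX@0: {A,T} ∩ {T} = {T} (intersection, +0)
EJ@1: {A} ∪ {T} = {A,T} (union, +1)
EJP@1: {A,T} ∩ {A} = {A} (intersection, +0)
DEJP@1: {T} ∪ {A} = {A,T} (union, +1)
GO@1: {T} ∩ {T} = {T} (intersection, +0)
DEGJOP@1: {A,T} ∩ {T} = {T} (intersection, +0)
DEGJOPX@1: {T} ∪ {C} = {C,T} (union, +1)
EJ@2: {G} ∪ {C} = {C,G} (union, +1)
EJP@2: {C,G} ∪ {T} = {C,G,T} (union, +1)
DEJP@2: {G} ∩ {C,G,T} = {G} (intersection, +0)
GO@2: {C} ∪ {G} = {C,G} (union, +1)
DEGJOP@2: {G} ∩ {C,G} = {G} (intersection, +0)
DEGJOPX@2: {G} ∪ {A} = {A,G} (union, +1)
EJ@3: {T} ∪ {A} = {A,T} (union, +1)
EJP@3: {A,T} ∩ {T} = {T} (intersection, +0)
DEJP@3: {C} ∪ {T} = {C,T} (union, +1)
GO@3: {A} ∪ {G} = {A,G} (union, +1)
DEGJOP@3: {C,T} ∪ {A,G} = {A,C,G,T} (union, +1)
DEGJOPX@3: {A,C,G,T} ∩ {A} = {A} (intersection, +0)
per-site changes: [4, 3, 4, 4]; total = 15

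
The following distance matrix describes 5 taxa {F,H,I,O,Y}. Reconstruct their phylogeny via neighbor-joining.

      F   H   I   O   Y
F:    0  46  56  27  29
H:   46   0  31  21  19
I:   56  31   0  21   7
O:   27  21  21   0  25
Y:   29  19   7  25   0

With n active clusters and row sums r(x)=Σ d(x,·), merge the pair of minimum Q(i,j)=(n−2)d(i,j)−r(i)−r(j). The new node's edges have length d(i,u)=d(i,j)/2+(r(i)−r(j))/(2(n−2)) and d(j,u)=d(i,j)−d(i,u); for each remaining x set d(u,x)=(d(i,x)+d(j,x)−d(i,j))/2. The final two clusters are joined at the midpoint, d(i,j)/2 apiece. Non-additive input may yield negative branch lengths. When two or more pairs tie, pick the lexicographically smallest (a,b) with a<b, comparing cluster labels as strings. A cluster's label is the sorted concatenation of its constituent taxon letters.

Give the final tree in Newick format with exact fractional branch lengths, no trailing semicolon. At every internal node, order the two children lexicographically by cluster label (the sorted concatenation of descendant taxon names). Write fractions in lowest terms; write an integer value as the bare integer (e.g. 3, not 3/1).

1. join I+Y (d=7, Q=-174) ⇒ IY; edges |I|=28/3, |Y|=-7/3
  updated: d(F,IY)=39, d(H,IY)=43/2, d(IY,O)=39/2
2. join F+O (d=27, Q=-251/2) ⇒ FO; edges |F|=197/8, |O|=19/8
  updated: d(FO,H)=20, d(FO,IY)=63/4
3. join FO+H (d=20, Q=-229/4) ⇒ FHO; edges |FO|=57/8, |H|=103/8
  updated: d(FHO,IY)=69/8
4. join FHO+IY (d=69/8) ⇒ FHIOY; edges |FHO|=69/16, |IY|=69/16
final tree: (((F:197/8,O:19/8):57/8,H:103/8):69/16,(I:28/3,Y:-7/3):69/16)
total length: 501/8

(((F:197/8,O:19/8):57/8,H:103/8):69/16,(I:28/3,Y:-7/3):69/16)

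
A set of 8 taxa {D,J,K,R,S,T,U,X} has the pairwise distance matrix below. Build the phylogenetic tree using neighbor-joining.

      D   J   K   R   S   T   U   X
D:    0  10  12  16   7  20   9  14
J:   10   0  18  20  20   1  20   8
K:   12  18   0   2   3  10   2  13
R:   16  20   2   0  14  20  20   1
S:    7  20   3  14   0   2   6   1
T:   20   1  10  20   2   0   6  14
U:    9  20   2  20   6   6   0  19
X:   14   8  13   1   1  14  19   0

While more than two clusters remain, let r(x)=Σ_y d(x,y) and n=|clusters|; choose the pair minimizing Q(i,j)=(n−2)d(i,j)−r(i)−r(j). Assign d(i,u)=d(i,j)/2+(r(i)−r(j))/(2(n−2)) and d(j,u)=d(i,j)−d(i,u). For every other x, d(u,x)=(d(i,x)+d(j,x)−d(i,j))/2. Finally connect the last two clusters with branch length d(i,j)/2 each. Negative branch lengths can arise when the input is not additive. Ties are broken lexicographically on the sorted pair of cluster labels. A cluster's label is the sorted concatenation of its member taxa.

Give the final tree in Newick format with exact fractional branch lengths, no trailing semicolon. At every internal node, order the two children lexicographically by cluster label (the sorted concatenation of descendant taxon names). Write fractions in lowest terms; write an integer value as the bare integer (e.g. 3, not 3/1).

(((D:99/16,((J:5/2,T:-3/2):47/6,(R:19/10,X:-9/10):20/3):17/16):5/16,(K:-3/8,U:19/8):51/16):5/32,S:5/32)

1. join J+T (d=1, Q=-164) ⇒ JT; edges |J|=5/2, |T|=-3/2
  updated: d(D,JT)=29/2, d(JT,K)=27/2, d(JT,R)=39/2, d(JT,S)=21/2, d(JT,U)=25/2, d(JT,X)=21/2
2. join R+X (d=1, Q=-126) ⇒ RX; edges |R|=19/10, |X|=-9/10
  updated: d(D,RX)=29/2, d(JT,RX)=29/2, d(K,RX)=7, d(RX,S)=7, d(RX,U)=19
3. join K+U (d=2, Q=-78) ⇒ KU; edges |K|=-3/8, |U|=19/8
  updated: d(D,KU)=19/2, d(JT,KU)=12, d(KU,RX)=12, d(KU,S)=7/2
4. join JT+RX (d=29/2, Q=-56) ⇒ JRTX; edges |JT|=47/6, |RX|=20/3
  updated: d(D,JRTX)=29/4, d(JRTX,KU)=19/4, d(JRTX,S)=3/2
5. join D+JRTX (d=29/4, Q=-91/4) ⇒ DJRTX; edges |D|=99/16, |JRTX|=17/16
  updated: d(DJRTX,KU)=7/2, d(DJRTX,S)=5/8
6. join DJRTX+KU (d=7/2, Q=-61/8) ⇒ DJKRTUX; edges |DJRTX|=5/16, |KU|=51/16
  updated: d(DJKRTUX,S)=5/16
7. join DJKRTUX+S (d=5/16) ⇒ DJKRSTUX; edges |DJKRTUX|=5/32, |S|=5/32
final tree: (((D:99/16,((J:5/2,T:-3/2):47/6,(R:19/10,X:-9/10):20/3):17/16):5/16,(K:-3/8,U:19/8):51/16):5/32,S:5/32)
total length: 473/16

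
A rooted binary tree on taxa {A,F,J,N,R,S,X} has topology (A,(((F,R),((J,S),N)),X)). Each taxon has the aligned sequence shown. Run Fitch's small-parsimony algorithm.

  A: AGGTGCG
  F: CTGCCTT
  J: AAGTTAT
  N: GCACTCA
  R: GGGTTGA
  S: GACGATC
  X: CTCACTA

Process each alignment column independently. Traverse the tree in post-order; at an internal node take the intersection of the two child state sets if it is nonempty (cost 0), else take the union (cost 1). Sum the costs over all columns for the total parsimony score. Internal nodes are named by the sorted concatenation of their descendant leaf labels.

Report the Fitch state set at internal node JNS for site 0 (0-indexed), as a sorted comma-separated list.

FR@0: {C} ∪ {G} = {C,G} (union, +1)
JS@0: {A} ∪ {G} = {A,G} (union, +1)
JNS@0: {A,G} ∩ {G} = {G} (intersection, +0)
FJNRS@0: {C,G} ∩ {G} = {G} (intersection, +0)
FJNRSX@0: {G} ∪ {C} = {C,G} (union, +1)
AFJNRSX@0: {A} ∪ {C,G} = {A,C,G} (union, +1)
FR@1: {T} ∪ {G} = {G,T} (union, +1)
JS@1: {A} ∩ {A} = {A} (intersection, +0)
JNS@1: {A} ∪ {C} = {A,C} (union, +1)
FJNRS@1: {G,T} ∪ {A,C} = {A,C,G,T} (union, +1)
FJNRSX@1: {A,C,G,T} ∩ {T} = {T} (intersection, +0)
AFJNRSX@1: {G} ∪ {T} = {G,T} (union, +1)
FR@2: {G} ∩ {G} = {G} (intersection, +0)
JS@2: {G} ∪ {C} = {C,G} (union, +1)
JNS@2: {C,G} ∪ {A} = {A,C,G} (union, +1)
FJNRS@2: {G} ∩ {A,C,G} = {G} (intersection, +0)
FJNRSX@2: {G} ∪ {C} = {C,G} (union, +1)
AFJNRSX@2: {G} ∩ {C,G} = {G} (intersection, +0)
FR@3: {C} ∪ {T} = {C,T} (union, +1)
JS@3: {T} ∪ {G} = {G,T} (union, +1)
JNS@3: {G,T} ∪ {C} = {C,G,T} (union, +1)
FJNRS@3: {C,T} ∩ {C,G,T} = {C,T} (intersection, +0)
FJNRSX@3: {C,T} ∪ {A} = {A,C,T} (union, +1)
AFJNRSX@3: {T} ∩ {A,C,T} = {T} (intersection, +0)
FR@4: {C} ∪ {T} = {C,T} (union, +1)
JS@4: {T} ∪ {A} = {A,T} (union, +1)
JNS@4: {A,T} ∩ {T} = {T} (intersection, +0)
FJNRS@4: {C,T} ∩ {T} = {T} (intersection, +0)
FJNRSX@4: {T} ∪ {C} = {C,T} (union, +1)
AFJNRSX@4: {G} ∪ {C,T} = {C,G,T} (union, +1)
FR@5: {T} ∪ {G} = {G,T} (union, +1)
JS@5: {A} ∪ {T} = {A,T} (union, +1)
JNS@5: {A,T} ∪ {C} = {A,C,T} (union, +1)
FJNRS@5: {G,T} ∩ {A,C,T} = {T} (intersection, +0)
FJNRSX@5: {T} ∩ {T} = {T} (intersection, +0)
AFJNRSX@5: {C} ∪ {T} = {C,T} (union, +1)
FR@6: {T} ∪ {A} = {A,T} (union, +1)
JS@6: {T} ∪ {C} = {C,T} (union, +1)
JNS@6: {C,T} ∪ {A} = {A,C,T} (union, +1)
FJNRS@6: {A,T} ∩ {A,C,T} = {A,T} (intersection, +0)
FJNRSX@6: {A,T} ∩ {A} = {A} (intersection, +0)
AFJNRSX@6: {G} ∪ {A} = {A,G} (union, +1)
per-site changes: [4, 4, 3, 4, 4, 4, 4]; total = 27

G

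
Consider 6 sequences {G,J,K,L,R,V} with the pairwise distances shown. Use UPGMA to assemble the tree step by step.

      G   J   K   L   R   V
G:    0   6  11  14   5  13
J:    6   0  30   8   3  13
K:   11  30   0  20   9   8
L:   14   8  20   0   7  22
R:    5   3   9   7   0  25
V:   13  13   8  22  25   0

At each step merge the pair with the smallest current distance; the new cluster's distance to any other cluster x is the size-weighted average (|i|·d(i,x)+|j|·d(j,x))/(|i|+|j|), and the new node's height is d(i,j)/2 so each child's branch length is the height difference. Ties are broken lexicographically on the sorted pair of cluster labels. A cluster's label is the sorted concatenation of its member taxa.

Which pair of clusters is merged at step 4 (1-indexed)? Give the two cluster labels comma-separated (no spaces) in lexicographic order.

1. join J+R (d=3) ⇒ JR; edges |J|=3/2, |R|=3/2
  updated: d(G,JR)=11/2, d(JR,K)=39/2, d(JR,L)=15/2, d(JR,V)=19
2. join G+JR (d=11/2) ⇒ GJR; edges |G|=11/4, |JR|=5/4
  updated: d(GJR,K)=50/3, d(GJR,L)=29/3, d(GJR,V)=17
3. join K+V (d=8) ⇒ KV; edges |K|=4, |V|=4
  updated: d(GJR,KV)=101/6, d(KV,L)=21
4. join GJR+L (d=29/3) ⇒ GJLR; edges |GJR|=25/12, |L|=29/6
  updated: d(GJLR,KV)=143/8
5. join GJLR+KV (d=143/8) ⇒ GJKLRV; edges |GJLR|=197/48, |KV|=79/16
final tree: (((G:11/4,(J:3/2,R:3/2):5/4):25/12,L:29/6):197/48,(K:4,V:4):79/16)
total length: 743/24

GJR,L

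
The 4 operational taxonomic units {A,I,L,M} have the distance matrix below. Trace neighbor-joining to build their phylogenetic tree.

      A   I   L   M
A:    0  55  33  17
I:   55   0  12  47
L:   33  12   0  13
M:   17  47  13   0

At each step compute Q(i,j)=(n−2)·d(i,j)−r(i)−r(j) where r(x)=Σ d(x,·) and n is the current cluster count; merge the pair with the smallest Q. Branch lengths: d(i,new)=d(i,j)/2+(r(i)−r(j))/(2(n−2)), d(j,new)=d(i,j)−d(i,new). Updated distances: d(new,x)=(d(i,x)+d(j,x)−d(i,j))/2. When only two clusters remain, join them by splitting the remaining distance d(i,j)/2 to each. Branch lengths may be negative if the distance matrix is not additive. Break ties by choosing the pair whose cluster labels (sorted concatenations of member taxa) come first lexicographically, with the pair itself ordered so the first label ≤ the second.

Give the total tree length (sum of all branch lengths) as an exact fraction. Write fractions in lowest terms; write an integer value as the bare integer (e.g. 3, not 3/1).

step 1: merge (A,M) at d=17, Q=-148; branch lengths A→31/2, M→3/2; new cluster AM
  updated: d(AM,I)=85/2, d(AM,L)=29/2
step 2: merge (AM,I) at d=85/2, Q=-69; branch lengths AM→45/2, I→20; new cluster AIM
  updated: d(AIM,L)=-8
step 3: merge (AIM,L) at d=-8; branch lengths AIM→-4, L→-4; new cluster AILM
final tree: (((A:31/2,M:3/2):45/2,I:20):-4,L:-4)
total length: 103/2

103/2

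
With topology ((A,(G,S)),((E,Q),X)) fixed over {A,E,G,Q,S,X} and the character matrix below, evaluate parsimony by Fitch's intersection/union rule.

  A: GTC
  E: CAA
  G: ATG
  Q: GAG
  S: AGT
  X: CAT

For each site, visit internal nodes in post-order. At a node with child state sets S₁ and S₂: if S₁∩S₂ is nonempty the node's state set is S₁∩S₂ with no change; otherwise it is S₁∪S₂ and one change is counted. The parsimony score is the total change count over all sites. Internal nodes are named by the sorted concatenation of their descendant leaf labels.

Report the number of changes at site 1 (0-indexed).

2

GS@0: {A} ∩ {A} = {A} (intersection, +0)
AGS@0: {G} ∪ {A} = {A,G} (union, +1)
EQ@0: {C} ∪ {G} = {C,G} (union, +1)
EQX@0: {C,G} ∩ {C} = {C} (intersection, +0)
AEGQSX@0: {A,G} ∪ {C} = {A,C,G} (union, +1)
GS@1: {T} ∪ {G} = {G,T} (union, +1)
AGS@1: {T} ∩ {G,T} = {T} (intersection, +0)
EQ@1: {A} ∩ {A} = {A} (intersection, +0)
EQX@1: {A} ∩ {A} = {A} (intersection, +0)
AEGQSX@1: {T} ∪ {A} = {A,T} (union, +1)
GS@2: {G} ∪ {T} = {G,T} (union, +1)
AGS@2: {C} ∪ {G,T} = {C,G,T} (union, +1)
EQ@2: {A} ∪ {G} = {A,G} (union, +1)
EQX@2: {A,G} ∪ {T} = {A,G,T} (union, +1)
AEGQSX@2: {C,G,T} ∩ {A,G,T} = {G,T} (intersection, +0)
per-site changes: [3, 2, 4]; total = 9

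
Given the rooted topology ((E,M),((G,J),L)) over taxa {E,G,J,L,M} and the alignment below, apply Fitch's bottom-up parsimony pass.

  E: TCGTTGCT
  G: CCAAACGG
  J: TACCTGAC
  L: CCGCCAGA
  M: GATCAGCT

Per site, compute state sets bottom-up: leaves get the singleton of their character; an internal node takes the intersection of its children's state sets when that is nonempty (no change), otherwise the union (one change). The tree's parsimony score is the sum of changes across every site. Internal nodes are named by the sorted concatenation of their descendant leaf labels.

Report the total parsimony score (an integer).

EM@0: {T} ∪ {G} = {G,T} (union, +1)
GJ@0: {C} ∪ {T} = {C,T} (union, +1)
GJL@0: {C,T} ∩ {C} = {C} (intersection, +0)
EGJLM@0: {G,T} ∪ {C} = {C,G,T} (union, +1)
EM@1: {C} ∪ {A} = {A,C} (union, +1)
GJ@1: {C} ∪ {A} = {A,C} (union, +1)
GJL@1: {A,C} ∩ {C} = {C} (intersection, +0)
EGJLM@1: {A,C} ∩ {C} = {C} (intersection, +0)
EM@2: {G} ∪ {T} = {G,T} (union, +1)
GJ@2: {A} ∪ {C} = {A,C} (union, +1)
GJL@2: {A,C} ∪ {G} = {A,C,G} (union, +1)
EGJLM@2: {G,T} ∩ {A,C,G} = {G} (intersection, +0)
EM@3: {T} ∪ {C} = {C,T} (union, +1)
GJ@3: {A} ∪ {C} = {A,C} (union, +1)
GJL@3: {A,C} ∩ {C} = {C} (intersection, +0)
EGJLM@3: {C,T} ∩ {C} = {C} (intersection, +0)
EM@4: {T} ∪ {A} = {A,T} (union, +1)
GJ@4: {A} ∪ {T} = {A,T} (union, +1)
GJL@4: {A,T} ∪ {C} = {A,C,T} (union, +1)
EGJLM@4: {A,T} ∩ {A,C,T} = {A,T} (intersection, +0)
EM@5: {G} ∩ {G} = {G} (intersection, +0)
GJ@5: {C} ∪ {G} = {C,G} (union, +1)
GJL@5: {C,G} ∪ {A} = {A,C,G} (union, +1)
EGJLM@5: {G} ∩ {A,C,G} = {G} (intersection, +0)
EM@6: {C} ∩ {C} = {C} (intersection, +0)
GJ@6: {G} ∪ {A} = {A,G} (union, +1)
GJL@6: {A,G} ∩ {G} = {G} (intersection, +0)
EGJLM@6: {C} ∪ {G} = {C,G} (union, +1)
EM@7: {T} ∩ {T} = {T} (intersection, +0)
GJ@7: {G} ∪ {C} = {C,G} (union, +1)
GJL@7: {C,G} ∪ {A} = {A,C,G} (union, +1)
EGJLM@7: {T} ∪ {A,C,G} = {A,C,G,T} (union, +1)
per-site changes: [3, 2, 3, 2, 3, 2, 2, 3]; total = 20

20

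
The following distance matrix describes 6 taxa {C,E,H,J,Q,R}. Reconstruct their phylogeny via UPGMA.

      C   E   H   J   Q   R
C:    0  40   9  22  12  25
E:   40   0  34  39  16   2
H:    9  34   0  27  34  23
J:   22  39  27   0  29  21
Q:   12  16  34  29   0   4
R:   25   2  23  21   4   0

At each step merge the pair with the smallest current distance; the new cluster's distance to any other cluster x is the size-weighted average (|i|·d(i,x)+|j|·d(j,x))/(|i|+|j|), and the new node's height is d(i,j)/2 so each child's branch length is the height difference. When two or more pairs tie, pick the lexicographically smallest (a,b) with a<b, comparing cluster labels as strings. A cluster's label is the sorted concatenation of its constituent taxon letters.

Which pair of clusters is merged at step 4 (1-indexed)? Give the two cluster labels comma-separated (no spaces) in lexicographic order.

CH,J

iteration 1: select E,R (d=2); attach at lengths (1, 1); label the merged cluster ER
  updated: d(C,ER)=65/2, d(ER,H)=57/2, d(ER,J)=30, d(ER,Q)=10
iteration 2: select C,H (d=9); attach at lengths (9/2, 9/2); label the merged cluster CH
  updated: d(CH,ER)=61/2, d(CH,J)=49/2, d(CH,Q)=23
iteration 3: select ER,Q (d=10); attach at lengths (4, 5); label the merged cluster EQR
  updated: d(CH,EQR)=28, d(EQR,J)=89/3
iteration 4: select CH,J (d=49/2); attach at lengths (31/4, 49/4); label the merged cluster CHJ
  updated: d(CHJ,EQR)=257/9
iteration 5: select CHJ,EQR (d=257/9); attach at lengths (73/36, 167/18); label the merged cluster CEHJQR
final tree: (((C:9/2,H:9/2):31/4,J:49/4):73/36,((E:1,R:1):4,Q:5):167/18)
total length: 1847/36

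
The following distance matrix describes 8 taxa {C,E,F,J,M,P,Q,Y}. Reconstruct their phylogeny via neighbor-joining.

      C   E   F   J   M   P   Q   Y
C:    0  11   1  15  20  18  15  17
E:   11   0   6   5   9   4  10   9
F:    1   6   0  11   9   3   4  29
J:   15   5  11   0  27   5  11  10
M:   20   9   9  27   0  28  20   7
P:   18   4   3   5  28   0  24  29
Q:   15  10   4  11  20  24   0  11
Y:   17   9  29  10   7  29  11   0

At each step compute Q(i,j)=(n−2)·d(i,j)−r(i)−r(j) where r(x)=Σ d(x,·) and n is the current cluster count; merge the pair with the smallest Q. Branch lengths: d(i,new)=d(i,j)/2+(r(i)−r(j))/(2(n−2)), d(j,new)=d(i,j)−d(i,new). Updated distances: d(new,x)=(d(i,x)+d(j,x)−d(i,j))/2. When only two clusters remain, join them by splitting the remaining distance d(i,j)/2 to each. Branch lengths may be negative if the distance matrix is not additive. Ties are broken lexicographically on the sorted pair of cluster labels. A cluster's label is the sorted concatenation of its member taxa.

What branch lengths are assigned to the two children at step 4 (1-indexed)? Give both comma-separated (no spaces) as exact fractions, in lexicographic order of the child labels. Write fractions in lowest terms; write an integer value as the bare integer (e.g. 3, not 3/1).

step 1: merge (M,Y) at d=7, Q=-190; branch lengths M→25/6, Y→17/6; new cluster MY
  updated: d(C,MY)=15, d(E,MY)=11/2, d(F,MY)=31/2, d(J,MY)=15, d(MY,P)=25, d(MY,Q)=12
step 2: merge (J,P) at d=5, Q=-116; branch lengths J→4/5, P→21/5; new cluster JP
  updated: d(C,JP)=14, d(E,JP)=2, d(F,JP)=9/2, d(JP,MY)=35/2, d(JP,Q)=15
step 3: merge (C,F) at d=1, Q=-83; branch lengths C→29/8, F→-21/8; new cluster CF
  updated: d(CF,E)=8, d(CF,JP)=35/4, d(CF,MY)=59/4, d(CF,Q)=9
step 4: merge (E,JP) at d=2, Q=-251/4; branch lengths E→-47/24, JP→95/24; new cluster EJP
  updated: d(CF,EJP)=59/8, d(EJP,MY)=21/2, d(EJP,Q)=23/2
step 5: merge (CF,EJP) at d=59/8, Q=-183/4; branch lengths CF→33/8, EJP→13/4; new cluster CEFJP
  updated: d(CEFJP,MY)=143/16, d(CEFJP,Q)=105/16
step 6: merge (CEFJP,MY) at d=143/16, Q=-55/2; branch lengths CEFJP→7/4, MY→115/16; new cluster CEFJMPY
  updated: d(CEFJMPY,Q)=77/16
step 7: merge (CEFJMPY,Q) at d=77/16; branch lengths CEFJMPY→77/32, Q→77/32; new cluster CEFJMPQY
final tree: ((((C:29/8,F:-21/8):33/8,(E:-47/24,(J:4/5,P:21/5):95/24):13/4):7/4,(M:25/6,Y:17/6):115/16):77/32,Q:77/32)
total length: 289/8

-47/24,95/24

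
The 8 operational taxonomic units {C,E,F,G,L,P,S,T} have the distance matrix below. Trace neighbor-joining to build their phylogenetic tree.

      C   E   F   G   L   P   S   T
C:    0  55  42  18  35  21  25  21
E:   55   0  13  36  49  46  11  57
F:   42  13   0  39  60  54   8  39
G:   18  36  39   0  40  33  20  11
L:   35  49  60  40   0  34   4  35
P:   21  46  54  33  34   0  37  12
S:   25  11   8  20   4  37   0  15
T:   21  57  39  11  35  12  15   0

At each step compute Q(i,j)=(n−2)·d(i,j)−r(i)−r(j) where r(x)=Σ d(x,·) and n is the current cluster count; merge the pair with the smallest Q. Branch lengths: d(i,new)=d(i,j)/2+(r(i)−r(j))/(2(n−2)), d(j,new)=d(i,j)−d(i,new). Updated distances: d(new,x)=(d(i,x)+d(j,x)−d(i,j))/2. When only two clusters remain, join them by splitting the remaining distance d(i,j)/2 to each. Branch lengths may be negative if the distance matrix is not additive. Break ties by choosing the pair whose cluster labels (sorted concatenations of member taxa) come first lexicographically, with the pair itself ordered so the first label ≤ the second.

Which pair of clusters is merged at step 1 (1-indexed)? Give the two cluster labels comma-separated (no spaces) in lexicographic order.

E,F

step 1: merge (E,F) at d=13, Q=-444; branch lengths E→15/2, F→11/2; new cluster EF
  updated: d(C,EF)=42, d(EF,G)=31, d(EF,L)=48, d(EF,P)=87/2, d(EF,S)=3, d(EF,T)=83/2
step 2: merge (EF,S) at d=3, Q=-298; branch lengths EF→12, S→-9; new cluster EFS
  updated: d(C,EFS)=32, d(EFS,G)=24, d(EFS,L)=49/2, d(EFS,P)=155/4, d(EFS,T)=107/4
step 3: merge (EFS,L) at d=49/2, Q=-433/2; branch lengths EFS→151/16, L→241/16; new cluster EFLS
  updated: d(C,EFLS)=85/4, d(EFLS,G)=79/4, d(EFLS,P)=193/8, d(EFLS,T)=149/8
step 4: merge (P,T) at d=12, Q=-467/4; branch lengths P→127/12, T→17/12; new cluster PT
  updated: d(C,PT)=15, d(EFLS,PT)=123/8, d(G,PT)=16
step 5: merge (C,G) at d=18, Q=-72; branch lengths C→73/8, G→71/8; new cluster CG
  updated: d(CG,EFLS)=23/2, d(CG,PT)=13/2
step 6: merge (CG,EFLS) at d=23/2, Q=-267/8; branch lengths CG→21/16, EFLS→163/16; new cluster CEFGLS
  updated: d(CEFGLS,PT)=83/16
step 7: merge (CEFGLS,PT) at d=83/16; branch lengths CEFGLS→83/32, PT→83/32; new cluster CEFGLPST
final tree: (((C:73/8,G:71/8):21/16,(((E:15/2,F:11/2):12,S:-9):151/16,L:241/16):163/16):83/32,(P:127/12,T:17/12):83/32)
total length: 1395/16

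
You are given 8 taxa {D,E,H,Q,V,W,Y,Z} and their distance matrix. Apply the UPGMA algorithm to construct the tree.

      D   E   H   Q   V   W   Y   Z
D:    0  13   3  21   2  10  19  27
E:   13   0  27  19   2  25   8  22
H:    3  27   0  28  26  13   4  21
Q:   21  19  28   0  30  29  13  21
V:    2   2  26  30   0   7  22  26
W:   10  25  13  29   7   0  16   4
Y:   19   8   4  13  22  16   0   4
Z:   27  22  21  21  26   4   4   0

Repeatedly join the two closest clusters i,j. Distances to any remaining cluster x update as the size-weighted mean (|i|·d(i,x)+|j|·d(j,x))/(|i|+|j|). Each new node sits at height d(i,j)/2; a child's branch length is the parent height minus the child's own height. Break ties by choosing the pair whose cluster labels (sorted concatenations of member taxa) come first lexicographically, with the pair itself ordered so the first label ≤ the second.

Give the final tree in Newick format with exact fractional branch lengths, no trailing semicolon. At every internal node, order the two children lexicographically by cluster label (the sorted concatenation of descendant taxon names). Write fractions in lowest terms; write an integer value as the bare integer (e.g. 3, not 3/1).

step 1: merge (D,V) at d=2; branch lengths D→1, V→1; new cluster DV
  updated: d(DV,E)=15/2, d(DV,H)=29/2, d(DV,Q)=51/2, d(DV,W)=17/2, d(DV,Y)=41/2, d(DV,Z)=53/2
step 2: merge (H,Y) at d=4; branch lengths H→2, Y→2; new cluster HY
  updated: d(DV,HY)=35/2, d(E,HY)=35/2, d(HY,Q)=41/2, d(HY,W)=29/2, d(HY,Z)=25/2
step 3: merge (W,Z) at d=4; branch lengths W→2, Z→2; new cluster WZ
  updated: d(DV,WZ)=35/2, d(E,WZ)=47/2, d(HY,WZ)=27/2, d(Q,WZ)=25
step 4: merge (DV,E) at d=15/2; branch lengths DV→11/4, E→15/4; new cluster DEV
  updated: d(DEV,HY)=35/2, d(DEV,Q)=70/3, d(DEV,WZ)=39/2
step 5: merge (HY,WZ) at d=27/2; branch lengths HY→19/4, WZ→19/4; new cluster HWYZ
  updated: d(DEV,HWYZ)=37/2, d(HWYZ,Q)=91/4
step 6: merge (DEV,HWYZ) at d=37/2; branch lengths DEV→11/2, HWYZ→5/2; new cluster DEHVWYZ
  updated: d(DEHVWYZ,Q)=23
step 7: merge (DEHVWYZ,Q) at d=23; branch lengths DEHVWYZ→9/4, Q→23/2; new cluster DEHQVWYZ
final tree: ((((D:1,V:1):11/4,E:15/4):11/2,((H:2,Y:2):19/4,(W:2,Z:2):19/4):5/2):9/4,Q:23/2)
total length: 191/4

((((D:1,V:1):11/4,E:15/4):11/2,((H:2,Y:2):19/4,(W:2,Z:2):19/4):5/2):9/4,Q:23/2)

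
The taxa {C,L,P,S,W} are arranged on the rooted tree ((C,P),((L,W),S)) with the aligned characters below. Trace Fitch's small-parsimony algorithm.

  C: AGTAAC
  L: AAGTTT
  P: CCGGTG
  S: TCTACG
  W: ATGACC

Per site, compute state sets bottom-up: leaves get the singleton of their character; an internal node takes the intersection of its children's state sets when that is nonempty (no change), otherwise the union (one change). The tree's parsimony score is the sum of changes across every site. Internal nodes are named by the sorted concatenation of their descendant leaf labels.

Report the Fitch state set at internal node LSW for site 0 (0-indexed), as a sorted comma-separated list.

A,T

site 0, node CP: C={A} ∪ P={C} → {A,C} (+1)
site 0, node LW: L={A} ∩ W={A} → {A} (+0)
site 0, node LSW: LW={A} ∪ S={T} → {A,T} (+1)
site 0, node CLPSW: CP={A,C} ∩ LSW={A,T} → {A} (+0)
site 1, node CP: C={G} ∪ P={C} → {C,G} (+1)
site 1, node LW: L={A} ∪ W={T} → {A,T} (+1)
site 1, node LSW: LW={A,T} ∪ S={C} → {A,C,T} (+1)
site 1, node CLPSW: CP={C,G} ∩ LSW={A,C,T} → {C} (+0)
site 2, node CP: C={T} ∪ P={G} → {G,T} (+1)
site 2, node LW: L={G} ∩ W={G} → {G} (+0)
site 2, node LSW: LW={G} ∪ S={T} → {G,T} (+1)
site 2, node CLPSW: CP={G,T} ∩ LSW={G,T} → {G,T} (+0)
site 3, node CP: C={A} ∪ P={G} → {A,G} (+1)
site 3, node LW: L={T} ∪ W={A} → {A,T} (+1)
site 3, node LSW: LW={A,T} ∩ S={A} → {A} (+0)
site 3, node CLPSW: CP={A,G} ∩ LSW={A} → {A} (+0)
site 4, node CP: C={A} ∪ P={T} → {A,T} (+1)
site 4, node LW: L={T} ∪ W={C} → {C,T} (+1)
site 4, node LSW: LW={C,T} ∩ S={C} → {C} (+0)
site 4, node CLPSW: CP={A,T} ∪ LSW={C} → {A,C,T} (+1)
site 5, node CP: C={C} ∪ P={G} → {C,G} (+1)
site 5, node LW: L={T} ∪ W={C} → {C,T} (+1)
site 5, node LSW: LW={C,T} ∪ S={G} → {C,G,T} (+1)
site 5, node CLPSW: CP={C,G} ∩ LSW={C,G,T} → {C,G} (+0)
per-site changes: [2, 3, 2, 2, 3, 3]; total = 15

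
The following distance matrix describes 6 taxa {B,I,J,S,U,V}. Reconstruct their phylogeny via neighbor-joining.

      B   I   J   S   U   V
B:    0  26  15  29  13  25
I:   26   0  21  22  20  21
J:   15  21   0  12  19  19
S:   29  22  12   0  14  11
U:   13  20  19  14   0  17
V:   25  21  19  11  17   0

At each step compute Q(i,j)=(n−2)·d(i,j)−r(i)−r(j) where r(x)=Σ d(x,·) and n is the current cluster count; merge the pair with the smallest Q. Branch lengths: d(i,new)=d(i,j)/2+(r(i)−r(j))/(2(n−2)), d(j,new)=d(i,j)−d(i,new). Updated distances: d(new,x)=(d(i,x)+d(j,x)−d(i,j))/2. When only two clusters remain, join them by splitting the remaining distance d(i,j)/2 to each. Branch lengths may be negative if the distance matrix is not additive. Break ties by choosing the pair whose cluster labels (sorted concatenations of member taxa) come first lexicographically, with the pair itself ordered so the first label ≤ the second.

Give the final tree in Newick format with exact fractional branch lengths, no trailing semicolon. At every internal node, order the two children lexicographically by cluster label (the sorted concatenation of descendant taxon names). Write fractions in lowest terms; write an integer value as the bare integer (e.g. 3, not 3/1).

iteration 1: select B,U (d=13, Q=-139); attach at lengths (77/8, 27/8); label the merged cluster BU
  updated: d(BU,I)=33/2, d(BU,J)=21/2, d(BU,S)=15, d(BU,V)=29/2
iteration 2: select S,V (d=11, Q=-185/2); attach at lengths (55/12, 77/12); label the merged cluster SV
  updated: d(BU,SV)=37/4, d(I,SV)=16, d(J,SV)=10
iteration 3: select BU,I (d=33/2, Q=-227/4); attach at lengths (63/16, 201/16); label the merged cluster BIU
  updated: d(BIU,J)=15/2, d(BIU,SV)=35/8
iteration 4: select BIU,J (d=15/2, Q=-175/8); attach at lengths (15/16, 105/16); label the merged cluster BIJU
  updated: d(BIJU,SV)=55/16
iteration 5: select BIJU,SV (d=55/16); attach at lengths (55/32, 55/32); label the merged cluster BIJSUV
final tree: ((((B:77/8,U:27/8):63/16,I:201/16):15/16,J:105/16):55/32,(S:55/12,V:77/12):55/32)
total length: 823/16

((((B:77/8,U:27/8):63/16,I:201/16):15/16,J:105/16):55/32,(S:55/12,V:77/12):55/32)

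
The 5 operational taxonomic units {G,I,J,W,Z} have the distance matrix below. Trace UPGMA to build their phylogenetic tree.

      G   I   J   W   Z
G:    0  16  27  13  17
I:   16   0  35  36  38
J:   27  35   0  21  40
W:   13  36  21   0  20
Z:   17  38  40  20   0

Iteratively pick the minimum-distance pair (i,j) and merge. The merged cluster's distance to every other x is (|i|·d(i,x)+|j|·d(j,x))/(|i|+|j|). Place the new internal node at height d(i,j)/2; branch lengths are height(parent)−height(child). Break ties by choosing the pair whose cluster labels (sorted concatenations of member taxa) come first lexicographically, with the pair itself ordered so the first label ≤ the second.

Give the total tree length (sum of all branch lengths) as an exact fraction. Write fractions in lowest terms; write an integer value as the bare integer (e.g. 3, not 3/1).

185/3

1. join G+W (d=13) ⇒ GW; edges |G|=13/2, |W|=13/2
  updated: d(GW,I)=26, d(GW,J)=24, d(GW,Z)=37/2
2. join GW+Z (d=37/2) ⇒ GWZ; edges |GW|=11/4, |Z|=37/4
  updated: d(GWZ,I)=30, d(GWZ,J)=88/3
3. join GWZ+J (d=88/3) ⇒ GJWZ; edges |GWZ|=65/12, |J|=44/3
  updated: d(GJWZ,I)=125/4
4. join GJWZ+I (d=125/4) ⇒ GIJWZ; edges |GJWZ|=23/24, |I|=125/8
final tree: ((((G:13/2,W:13/2):11/4,Z:37/4):65/12,J:44/3):23/24,I:125/8)
total length: 185/3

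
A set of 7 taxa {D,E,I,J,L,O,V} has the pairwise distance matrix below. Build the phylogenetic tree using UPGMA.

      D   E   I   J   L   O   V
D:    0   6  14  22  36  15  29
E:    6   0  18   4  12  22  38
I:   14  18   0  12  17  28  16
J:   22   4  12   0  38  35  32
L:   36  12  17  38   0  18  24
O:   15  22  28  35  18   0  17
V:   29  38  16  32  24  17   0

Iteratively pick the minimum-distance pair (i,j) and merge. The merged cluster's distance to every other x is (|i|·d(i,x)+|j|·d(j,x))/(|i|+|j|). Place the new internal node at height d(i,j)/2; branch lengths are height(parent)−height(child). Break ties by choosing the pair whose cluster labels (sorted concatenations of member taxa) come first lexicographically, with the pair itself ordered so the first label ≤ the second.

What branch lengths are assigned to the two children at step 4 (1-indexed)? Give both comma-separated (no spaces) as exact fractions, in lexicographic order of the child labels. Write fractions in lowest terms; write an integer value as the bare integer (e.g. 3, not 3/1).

17/2,17/2

step 1: merge (E,J) at d=4; branch lengths E→2, J→2; new cluster EJ
  updated: d(D,EJ)=14, d(EJ,I)=15, d(EJ,L)=25, d(EJ,O)=57/2, d(EJ,V)=35
step 2: merge (D,EJ) at d=14; branch lengths D→7, EJ→5; new cluster DEJ
  updated: d(DEJ,I)=44/3, d(DEJ,L)=86/3, d(DEJ,O)=24, d(DEJ,V)=33
step 3: merge (DEJ,I) at d=44/3; branch lengths DEJ→1/3, I→22/3; new cluster DEIJ
  updated: d(DEIJ,L)=103/4, d(DEIJ,O)=25, d(DEIJ,V)=115/4
step 4: merge (O,V) at d=17; branch lengths O→17/2, V→17/2; new cluster OV
  updated: d(DEIJ,OV)=215/8, d(L,OV)=21
step 5: merge (L,OV) at d=21; branch lengths L→21/2, OV→2; new cluster LOV
  updated: d(DEIJ,LOV)=53/2
step 6: merge (DEIJ,LOV) at d=53/2; branch lengths DEIJ→71/12, LOV→11/4; new cluster DEIJLOV
final tree: (((D:7,(E:2,J:2):5):1/3,I:22/3):71/12,(L:21/2,(O:17/2,V:17/2):2):11/4)
total length: 371/6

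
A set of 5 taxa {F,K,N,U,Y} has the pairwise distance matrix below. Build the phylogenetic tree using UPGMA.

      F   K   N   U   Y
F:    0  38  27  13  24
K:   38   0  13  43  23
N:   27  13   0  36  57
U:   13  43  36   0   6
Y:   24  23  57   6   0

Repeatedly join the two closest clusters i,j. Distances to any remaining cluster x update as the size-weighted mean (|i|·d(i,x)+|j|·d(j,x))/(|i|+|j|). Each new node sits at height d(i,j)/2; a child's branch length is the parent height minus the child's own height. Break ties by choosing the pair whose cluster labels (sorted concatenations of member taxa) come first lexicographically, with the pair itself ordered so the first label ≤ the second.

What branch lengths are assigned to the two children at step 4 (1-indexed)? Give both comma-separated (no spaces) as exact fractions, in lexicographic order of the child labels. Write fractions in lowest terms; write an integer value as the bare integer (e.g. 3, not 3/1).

113/12,73/6

iteration 1: select U,Y (d=6); attach at lengths (3, 3); label the merged cluster UY
  updated: d(F,UY)=37/2, d(K,UY)=33, d(N,UY)=93/2
iteration 2: select K,N (d=13); attach at lengths (13/2, 13/2); label the merged cluster KN
  updated: d(F,KN)=65/2, d(KN,UY)=159/4
iteration 3: select F,UY (d=37/2); attach at lengths (37/4, 25/4); label the merged cluster FUY
  updated: d(FUY,KN)=112/3
iteration 4: select FUY,KN (d=112/3); attach at lengths (113/12, 73/6); label the merged cluster FKNUY
final tree: ((F:37/4,(U:3,Y:3):25/4):113/12,(K:13/2,N:13/2):73/6)
total length: 673/12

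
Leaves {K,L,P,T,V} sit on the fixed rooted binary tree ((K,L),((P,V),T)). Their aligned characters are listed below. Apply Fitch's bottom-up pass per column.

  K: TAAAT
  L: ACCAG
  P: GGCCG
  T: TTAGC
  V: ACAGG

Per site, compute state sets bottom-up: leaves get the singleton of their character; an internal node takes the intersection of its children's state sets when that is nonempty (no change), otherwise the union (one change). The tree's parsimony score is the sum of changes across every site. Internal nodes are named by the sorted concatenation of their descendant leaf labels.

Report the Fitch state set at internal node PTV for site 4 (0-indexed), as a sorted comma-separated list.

C,G

KL@0: {T} ∪ {A} = {A,T} (union, +1)
PV@0: {G} ∪ {A} = {A,G} (union, +1)
PTV@0: {A,G} ∪ {T} = {A,G,T} (union, +1)
KLPTV@0: {A,T} ∩ {A,G,T} = {A,T} (intersection, +0)
KL@1: {A} ∪ {C} = {A,C} (union, +1)
PV@1: {G} ∪ {C} = {C,G} (union, +1)
PTV@1: {C,G} ∪ {T} = {C,G,T} (union, +1)
KLPTV@1: {A,C} ∩ {C,G,T} = {C} (intersection, +0)
KL@2: {A} ∪ {C} = {A,C} (union, +1)
PV@2: {C} ∪ {A} = {A,C} (union, +1)
PTV@2: {A,C} ∩ {A} = {A} (intersection, +0)
KLPTV@2: {A,C} ∩ {A} = {A} (intersection, +0)
KL@3: {A} ∩ {A} = {A} (intersection, +0)
PV@3: {C} ∪ {G} = {C,G} (union, +1)
PTV@3: {C,G} ∩ {G} = {G} (intersection, +0)
KLPTV@3: {A} ∪ {G} = {A,G} (union, +1)
KL@4: {T} ∪ {G} = {G,T} (union, +1)
PV@4: {G} ∩ {G} = {G} (intersection, +0)
PTV@4: {G} ∪ {C} = {C,G} (union, +1)
KLPTV@4: {G,T} ∩ {C,G} = {G} (intersection, +0)
per-site changes: [3, 3, 2, 2, 2]; total = 12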